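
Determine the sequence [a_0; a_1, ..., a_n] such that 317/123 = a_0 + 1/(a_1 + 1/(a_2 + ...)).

Run the Euclidean algorithm on 317 and 123; the successive quotients are the partial quotients a_0, a_1, ... (each step inverts the fractional part left over by the previous one):
  317 = 2*123 + 71, so a_0 = 2.
  123 = 1*71 + 52, so a_1 = 1.
  71 = 1*52 + 19, so a_2 = 1.
  52 = 2*19 + 14, so a_3 = 2.
  19 = 1*14 + 5, so a_4 = 1.
  14 = 2*5 + 4, so a_5 = 2.
  5 = 1*4 + 1, so a_6 = 1.
  4 = 4*1 + 0, so a_7 = 4.
The remainder reaches 0 after 8 divisions, so the expansion has 8 partial quotients, read off in order.

[2; 1, 1, 2, 1, 2, 1, 4]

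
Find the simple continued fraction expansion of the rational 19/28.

Run the Euclidean algorithm on 19 and 28; the successive quotients are the partial quotients a_0, a_1, ... (each step inverts the fractional part left over by the previous one):
  19 = 0*28 + 19, so a_0 = 0.
  28 = 1*19 + 9, so a_1 = 1.
  19 = 2*9 + 1, so a_2 = 2.
  9 = 9*1 + 0, so a_3 = 9.
The remainder reaches 0 after 4 divisions, so the expansion has 4 partial quotients, read off in order.

[0; 1, 2, 9]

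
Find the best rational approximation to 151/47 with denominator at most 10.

29/9

Expand x = 151/47 as a continued fraction with the Euclidean algorithm:
  151 = 3*47 + 10, so a_0 = 3.
  47 = 4*10 + 7, so a_1 = 4.
  10 = 1*7 + 3, so a_2 = 1.
  7 = 2*3 + 1, so a_3 = 2.
  3 = 3*1 + 0, so a_4 = 3.
so x = [3; 4, 1, 2, 3].
Convergents (p_i = a_i*p_{i-1} + p_{i-2}, q_i = a_i*q_{i-1} + q_{i-2} with p_{-2}=0, p_{-1}=1, q_{-2}=1, q_{-1}=0), until the denominator exceeds 10:
  i=0: a_0=3, p_0 = 3*1 + 0 = 3, q_0 = 3*0 + 1 = 1.
  i=1: a_1=4, p_1 = 4*3 + 1 = 13, q_1 = 4*1 + 0 = 4.
  i=2: a_2=1, p_2 = 1*13 + 3 = 16, q_2 = 1*4 + 1 = 5.
  i=3: a_3=2, p_3 = 2*16 + 13 = 45, q_3 = 2*5 + 4 = 14.
q_3 = 14 > 10, so the last convergent with denominator <= 10 is p_2/q_2 = 16/5.
The closest fraction with denominator <= 10 is either p_2/q_2 or the intermediate fraction (k*p_2 + p_1)/(k*q_2 + q_1) with the largest k >= 1 whose denominator stays <= 10; these approach x as k grows, and every other convergent or intermediate fraction in range is farther away.
Largest k: floor((10 - q_1)/q_2) = floor((10 - 4)/5) = 1.
That gives (1*16 + 13)/(1*5 + 4) = 29/9.
Compare the errors: |x - 16/5| = |151*5 - 16*47|/(47*5) = 3/235, and |x - 29/9| = |151*9 - 29*47|/(47*9) = 4/423.
Cross-multiplying, 4*235 = 940 < 1269 = 3*423, so 4/423 is smaller: the intermediate fraction 29/9 is closer to x than 16/5.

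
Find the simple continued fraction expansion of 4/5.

[0; 1, 4]

Run the Euclidean algorithm on 4 and 5; the successive quotients are the partial quotients a_0, a_1, ... (each step inverts the fractional part left over by the previous one):
  4 = 0*5 + 4, so a_0 = 0.
  5 = 1*4 + 1, so a_1 = 1.
  4 = 4*1 + 0, so a_2 = 4.
The remainder reaches 0 after 3 divisions, so the expansion has 3 partial quotients, read off in order.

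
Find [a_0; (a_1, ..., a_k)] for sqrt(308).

Write x_i = (sqrt(308) + m_i)/d_i with (m_0, d_0) = (0, 1). a_0 = floor(sqrt(308)) = 17, since 17^2 = 289 <= 308 < 324 = 18^2.
Iterate m_{i+1} = d_i*a_i - m_i, d_{i+1} = (308 - m_{i+1}^2)/d_i, a_{i+1} = floor((a_0 + m_{i+1})/d_{i+1}):
  m_1 = 1*17 - 0 = 17, d_1 = (308 - 17^2)/1 = 19/1 = 19, a_1 = floor((17 + 17)/19) = 1.
  m_2 = 19*1 - 17 = 2, d_2 = (308 - 2^2)/19 = 304/19 = 16, a_2 = floor((17 + 2)/16) = 1.
  m_3 = 16*1 - 2 = 14, d_3 = (308 - 14^2)/16 = 112/16 = 7, a_3 = floor((17 + 14)/7) = 4.
  m_4 = 7*4 - 14 = 14, d_4 = (308 - 14^2)/7 = 112/7 = 16, a_4 = floor((17 + 14)/16) = 1.
  m_5 = 16*1 - 14 = 2, d_5 = (308 - 2^2)/16 = 304/16 = 19, a_5 = floor((17 + 2)/19) = 1.
  m_6 = 19*1 - 2 = 17, d_6 = (308 - 17^2)/19 = 19/19 = 1, a_6 = floor((17 + 17)/1) = 34.
  m_7 = 1*34 - 17 = 17, d_7 = (308 - 17^2)/1 = 19/1 = 19: (m_7, d_7) = (m_1, d_1) = (17, 19), so from here the quotients repeat a_1, ..., a_6; the period length is 6.
Hence the expansion of sqrt(308) is a_0 = 17 followed by the repeating block 1, 1, 4, 1, 1, 34 (period 6).

[17; (1, 1, 4, 1, 1, 34)]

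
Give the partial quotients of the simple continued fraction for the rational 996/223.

[4; 2, 6, 1, 14]

Run the Euclidean algorithm on 996 and 223; the successive quotients are the partial quotients a_0, a_1, ... (each step inverts the fractional part left over by the previous one):
  996 = 4*223 + 104, so a_0 = 4.
  223 = 2*104 + 15, so a_1 = 2.
  104 = 6*15 + 14, so a_2 = 6.
  15 = 1*14 + 1, so a_3 = 1.
  14 = 14*1 + 0, so a_4 = 14.
The remainder reaches 0 after 5 divisions, so the expansion has 5 partial quotients, read off in order.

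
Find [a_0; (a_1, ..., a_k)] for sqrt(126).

Write x_i = (sqrt(126) + m_i)/d_i with (m_0, d_0) = (0, 1). a_0 = floor(sqrt(126)) = 11, since 11^2 = 121 <= 126 < 144 = 12^2.
Iterate m_{i+1} = d_i*a_i - m_i, d_{i+1} = (126 - m_{i+1}^2)/d_i, a_{i+1} = floor((a_0 + m_{i+1})/d_{i+1}):
  m_1 = 1*11 - 0 = 11, d_1 = (126 - 11^2)/1 = 5/1 = 5, a_1 = floor((11 + 11)/5) = 4.
  m_2 = 5*4 - 11 = 9, d_2 = (126 - 9^2)/5 = 45/5 = 9, a_2 = floor((11 + 9)/9) = 2.
  m_3 = 9*2 - 9 = 9, d_3 = (126 - 9^2)/9 = 45/9 = 5, a_3 = floor((11 + 9)/5) = 4.
  m_4 = 5*4 - 9 = 11, d_4 = (126 - 11^2)/5 = 5/5 = 1, a_4 = floor((11 + 11)/1) = 22.
  m_5 = 1*22 - 11 = 11, d_5 = (126 - 11^2)/1 = 5/1 = 5: (m_5, d_5) = (m_1, d_1) = (11, 5), so from here the quotients repeat a_1, ..., a_4; the period length is 4.
Hence the expansion of sqrt(126) is a_0 = 11 followed by the repeating block 4, 2, 4, 22 (period 4).

[11; (4, 2, 4, 22)]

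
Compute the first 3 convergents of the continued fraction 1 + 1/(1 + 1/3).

Using the convergent recurrence p_i = a_i*p_{i-1} + p_{i-2}, q_i = a_i*q_{i-1} + q_{i-2} with p_{-2}=0, p_{-1}=1, q_{-2}=1, q_{-1}=0:
  i=0: a_0=1, p_0 = 1*1 + 0 = 1, q_0 = 1*0 + 1 = 1.
  i=1: a_1=1, p_1 = 1*1 + 1 = 2, q_1 = 1*1 + 0 = 1.
  i=2: a_2=3, p_2 = 3*2 + 1 = 7, q_2 = 3*1 + 1 = 4.

1/1, 2/1, 7/4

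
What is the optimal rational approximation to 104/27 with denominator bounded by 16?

Expand x = 104/27 as a continued fraction with the Euclidean algorithm:
  104 = 3*27 + 23, so a_0 = 3.
  27 = 1*23 + 4, so a_1 = 1.
  23 = 5*4 + 3, so a_2 = 5.
  4 = 1*3 + 1, so a_3 = 1.
  3 = 3*1 + 0, so a_4 = 3.
so x = [3; 1, 5, 1, 3].
Convergents (p_i = a_i*p_{i-1} + p_{i-2}, q_i = a_i*q_{i-1} + q_{i-2} with p_{-2}=0, p_{-1}=1, q_{-2}=1, q_{-1}=0), until the denominator exceeds 16:
  i=0: a_0=3, p_0 = 3*1 + 0 = 3, q_0 = 3*0 + 1 = 1.
  i=1: a_1=1, p_1 = 1*3 + 1 = 4, q_1 = 1*1 + 0 = 1.
  i=2: a_2=5, p_2 = 5*4 + 3 = 23, q_2 = 5*1 + 1 = 6.
  i=3: a_3=1, p_3 = 1*23 + 4 = 27, q_3 = 1*6 + 1 = 7.
  i=4: a_4=3, p_4 = 3*27 + 23 = 104, q_4 = 3*7 + 6 = 27.
q_4 = 27 > 16, so the last convergent with denominator <= 16 is p_3/q_3 = 27/7.
The closest fraction with denominator <= 16 is either p_3/q_3 or the intermediate fraction (k*p_3 + p_2)/(k*q_3 + q_2) with the largest k >= 1 whose denominator stays <= 16; these approach x as k grows, and every other convergent or intermediate fraction in range is farther away.
Largest k: floor((16 - q_2)/q_3) = floor((16 - 6)/7) = 1.
That gives (1*27 + 23)/(1*7 + 6) = 50/13.
Compare the errors: |x - 27/7| = |104*7 - 27*27|/(27*7) = 1/189, and |x - 50/13| = |104*13 - 50*27|/(27*13) = 2/351.
Cross-multiplying, 1*351 = 351 < 378 = 2*189, so 1/189 is smaller: the convergent 27/7 is closer to x than 50/13.

27/7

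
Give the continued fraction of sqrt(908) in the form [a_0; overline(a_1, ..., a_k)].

Write x_i = (sqrt(908) + m_i)/d_i with (m_0, d_0) = (0, 1). a_0 = floor(sqrt(908)) = 30, since 30^2 = 900 <= 908 < 961 = 31^2.
Iterate m_{i+1} = d_i*a_i - m_i, d_{i+1} = (908 - m_{i+1}^2)/d_i, a_{i+1} = floor((a_0 + m_{i+1})/d_{i+1}):
  m_1 = 1*30 - 0 = 30, d_1 = (908 - 30^2)/1 = 8/1 = 8, a_1 = floor((30 + 30)/8) = 7.
  m_2 = 8*7 - 30 = 26, d_2 = (908 - 26^2)/8 = 232/8 = 29, a_2 = floor((30 + 26)/29) = 1.
  m_3 = 29*1 - 26 = 3, d_3 = (908 - 3^2)/29 = 899/29 = 31, a_3 = floor((30 + 3)/31) = 1.
  m_4 = 31*1 - 3 = 28, d_4 = (908 - 28^2)/31 = 124/31 = 4, a_4 = floor((30 + 28)/4) = 14.
  m_5 = 4*14 - 28 = 28, d_5 = (908 - 28^2)/4 = 124/4 = 31, a_5 = floor((30 + 28)/31) = 1.
  m_6 = 31*1 - 28 = 3, d_6 = (908 - 3^2)/31 = 899/31 = 29, a_6 = floor((30 + 3)/29) = 1.
  m_7 = 29*1 - 3 = 26, d_7 = (908 - 26^2)/29 = 232/29 = 8, a_7 = floor((30 + 26)/8) = 7.
  m_8 = 8*7 - 26 = 30, d_8 = (908 - 30^2)/8 = 8/8 = 1, a_8 = floor((30 + 30)/1) = 60.
  m_9 = 1*60 - 30 = 30, d_9 = (908 - 30^2)/1 = 8/1 = 8: (m_9, d_9) = (m_1, d_1) = (30, 8), so from here the quotients repeat a_1, ..., a_8; the period length is 8.
Hence the expansion of sqrt(908) is a_0 = 30 followed by the repeating block 7, 1, 1, 14, 1, 1, 7, 60 (period 8).

[30; overline(7, 1, 1, 14, 1, 1, 7, 60)]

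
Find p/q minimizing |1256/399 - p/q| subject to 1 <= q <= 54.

85/27

Expand x = 1256/399 as a continued fraction with the Euclidean algorithm:
  1256 = 3*399 + 59, so a_0 = 3.
  399 = 6*59 + 45, so a_1 = 6.
  59 = 1*45 + 14, so a_2 = 1.
  45 = 3*14 + 3, so a_3 = 3.
  14 = 4*3 + 2, so a_4 = 4.
  3 = 1*2 + 1, so a_5 = 1.
  2 = 2*1 + 0, so a_6 = 2.
so x = [3; 6, 1, 3, 4, 1, 2].
Convergents (p_i = a_i*p_{i-1} + p_{i-2}, q_i = a_i*q_{i-1} + q_{i-2} with p_{-2}=0, p_{-1}=1, q_{-2}=1, q_{-1}=0), until the denominator exceeds 54:
  i=0: a_0=3, p_0 = 3*1 + 0 = 3, q_0 = 3*0 + 1 = 1.
  i=1: a_1=6, p_1 = 6*3 + 1 = 19, q_1 = 6*1 + 0 = 6.
  i=2: a_2=1, p_2 = 1*19 + 3 = 22, q_2 = 1*6 + 1 = 7.
  i=3: a_3=3, p_3 = 3*22 + 19 = 85, q_3 = 3*7 + 6 = 27.
  i=4: a_4=4, p_4 = 4*85 + 22 = 362, q_4 = 4*27 + 7 = 115.
q_4 = 115 > 54, so the last convergent with denominator <= 54 is p_3/q_3 = 85/27.
The closest fraction with denominator <= 54 is either p_3/q_3 or the intermediate fraction (k*p_3 + p_2)/(k*q_3 + q_2) with the largest k >= 1 whose denominator stays <= 54; these approach x as k grows, and every other convergent or intermediate fraction in range is farther away.
Largest k: floor((54 - q_2)/q_3) = floor((54 - 7)/27) = 1.
That gives (1*85 + 22)/(1*27 + 7) = 107/34.
Compare the errors: |x - 85/27| = |1256*27 - 85*399|/(399*27) = 3/10773, and |x - 107/34| = |1256*34 - 107*399|/(399*34) = 11/13566.
Cross-multiplying, 3*13566 = 40698 < 118503 = 11*10773, so 3/10773 is smaller: the convergent 85/27 is closer to x than 107/34.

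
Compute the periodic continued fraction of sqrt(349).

[18; (1, 2, 7, 7, 2, 1, 36)]

Write x_i = (sqrt(349) + m_i)/d_i with (m_0, d_0) = (0, 1). a_0 = floor(sqrt(349)) = 18, since 18^2 = 324 <= 349 < 361 = 19^2.
Iterate m_{i+1} = d_i*a_i - m_i, d_{i+1} = (349 - m_{i+1}^2)/d_i, a_{i+1} = floor((a_0 + m_{i+1})/d_{i+1}):
  m_1 = 1*18 - 0 = 18, d_1 = (349 - 18^2)/1 = 25/1 = 25, a_1 = floor((18 + 18)/25) = 1.
  m_2 = 25*1 - 18 = 7, d_2 = (349 - 7^2)/25 = 300/25 = 12, a_2 = floor((18 + 7)/12) = 2.
  m_3 = 12*2 - 7 = 17, d_3 = (349 - 17^2)/12 = 60/12 = 5, a_3 = floor((18 + 17)/5) = 7.
  m_4 = 5*7 - 17 = 18, d_4 = (349 - 18^2)/5 = 25/5 = 5, a_4 = floor((18 + 18)/5) = 7.
  m_5 = 5*7 - 18 = 17, d_5 = (349 - 17^2)/5 = 60/5 = 12, a_5 = floor((18 + 17)/12) = 2.
  m_6 = 12*2 - 17 = 7, d_6 = (349 - 7^2)/12 = 300/12 = 25, a_6 = floor((18 + 7)/25) = 1.
  m_7 = 25*1 - 7 = 18, d_7 = (349 - 18^2)/25 = 25/25 = 1, a_7 = floor((18 + 18)/1) = 36.
  m_8 = 1*36 - 18 = 18, d_8 = (349 - 18^2)/1 = 25/1 = 25: (m_8, d_8) = (m_1, d_1) = (18, 25), so from here the quotients repeat a_1, ..., a_7; the period length is 7.
Hence the expansion of sqrt(349) is a_0 = 18 followed by the repeating block 1, 2, 7, 7, 2, 1, 36 (period 7).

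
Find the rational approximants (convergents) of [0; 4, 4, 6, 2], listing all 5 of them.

0/1, 1/4, 4/17, 25/106, 54/229

Using the convergent recurrence p_i = a_i*p_{i-1} + p_{i-2}, q_i = a_i*q_{i-1} + q_{i-2} with p_{-2}=0, p_{-1}=1, q_{-2}=1, q_{-1}=0:
  i=0: a_0=0, p_0 = 0*1 + 0 = 0, q_0 = 0*0 + 1 = 1.
  i=1: a_1=4, p_1 = 4*0 + 1 = 1, q_1 = 4*1 + 0 = 4.
  i=2: a_2=4, p_2 = 4*1 + 0 = 4, q_2 = 4*4 + 1 = 17.
  i=3: a_3=6, p_3 = 6*4 + 1 = 25, q_3 = 6*17 + 4 = 106.
  i=4: a_4=2, p_4 = 2*25 + 4 = 54, q_4 = 2*106 + 17 = 229.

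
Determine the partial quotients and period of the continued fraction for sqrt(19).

Write x_i = (sqrt(19) + m_i)/d_i with (m_0, d_0) = (0, 1). a_0 = floor(sqrt(19)) = 4, since 4^2 = 16 <= 19 < 25 = 5^2.
Iterate m_{i+1} = d_i*a_i - m_i, d_{i+1} = (19 - m_{i+1}^2)/d_i, a_{i+1} = floor((a_0 + m_{i+1})/d_{i+1}):
  m_1 = 1*4 - 0 = 4, d_1 = (19 - 4^2)/1 = 3/1 = 3, a_1 = floor((4 + 4)/3) = 2.
  m_2 = 3*2 - 4 = 2, d_2 = (19 - 2^2)/3 = 15/3 = 5, a_2 = floor((4 + 2)/5) = 1.
  m_3 = 5*1 - 2 = 3, d_3 = (19 - 3^2)/5 = 10/5 = 2, a_3 = floor((4 + 3)/2) = 3.
  m_4 = 2*3 - 3 = 3, d_4 = (19 - 3^2)/2 = 10/2 = 5, a_4 = floor((4 + 3)/5) = 1.
  m_5 = 5*1 - 3 = 2, d_5 = (19 - 2^2)/5 = 15/5 = 3, a_5 = floor((4 + 2)/3) = 2.
  m_6 = 3*2 - 2 = 4, d_6 = (19 - 4^2)/3 = 3/3 = 1, a_6 = floor((4 + 4)/1) = 8.
  m_7 = 1*8 - 4 = 4, d_7 = (19 - 4^2)/1 = 3/1 = 3: (m_7, d_7) = (m_1, d_1) = (4, 3), so from here the quotients repeat a_1, ..., a_6; the period length is 6.
Hence the expansion of sqrt(19) is a_0 = 4 followed by the repeating block 2, 1, 3, 1, 2, 8 (period 6).

[4; (2, 1, 3, 1, 2, 8)]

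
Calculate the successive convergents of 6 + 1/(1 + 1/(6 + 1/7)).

Using the convergent recurrence p_i = a_i*p_{i-1} + p_{i-2}, q_i = a_i*q_{i-1} + q_{i-2} with p_{-2}=0, p_{-1}=1, q_{-2}=1, q_{-1}=0:
  i=0: a_0=6, p_0 = 6*1 + 0 = 6, q_0 = 6*0 + 1 = 1.
  i=1: a_1=1, p_1 = 1*6 + 1 = 7, q_1 = 1*1 + 0 = 1.
  i=2: a_2=6, p_2 = 6*7 + 6 = 48, q_2 = 6*1 + 1 = 7.
  i=3: a_3=7, p_3 = 7*48 + 7 = 343, q_3 = 7*7 + 1 = 50.

6/1, 7/1, 48/7, 343/50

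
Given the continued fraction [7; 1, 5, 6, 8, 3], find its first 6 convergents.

Using the convergent recurrence p_i = a_i*p_{i-1} + p_{i-2}, q_i = a_i*q_{i-1} + q_{i-2} with p_{-2}=0, p_{-1}=1, q_{-2}=1, q_{-1}=0:
  i=0: a_0=7, p_0 = 7*1 + 0 = 7, q_0 = 7*0 + 1 = 1.
  i=1: a_1=1, p_1 = 1*7 + 1 = 8, q_1 = 1*1 + 0 = 1.
  i=2: a_2=5, p_2 = 5*8 + 7 = 47, q_2 = 5*1 + 1 = 6.
  i=3: a_3=6, p_3 = 6*47 + 8 = 290, q_3 = 6*6 + 1 = 37.
  i=4: a_4=8, p_4 = 8*290 + 47 = 2367, q_4 = 8*37 + 6 = 302.
  i=5: a_5=3, p_5 = 3*2367 + 290 = 7391, q_5 = 3*302 + 37 = 943.

7/1, 8/1, 47/6, 290/37, 2367/302, 7391/943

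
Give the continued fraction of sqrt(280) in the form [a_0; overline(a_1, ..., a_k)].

[16; overline(1, 2, 1, 2, 1, 32)]

Write x_i = (sqrt(280) + m_i)/d_i with (m_0, d_0) = (0, 1). a_0 = floor(sqrt(280)) = 16, since 16^2 = 256 <= 280 < 289 = 17^2.
Iterate m_{i+1} = d_i*a_i - m_i, d_{i+1} = (280 - m_{i+1}^2)/d_i, a_{i+1} = floor((a_0 + m_{i+1})/d_{i+1}):
  m_1 = 1*16 - 0 = 16, d_1 = (280 - 16^2)/1 = 24/1 = 24, a_1 = floor((16 + 16)/24) = 1.
  m_2 = 24*1 - 16 = 8, d_2 = (280 - 8^2)/24 = 216/24 = 9, a_2 = floor((16 + 8)/9) = 2.
  m_3 = 9*2 - 8 = 10, d_3 = (280 - 10^2)/9 = 180/9 = 20, a_3 = floor((16 + 10)/20) = 1.
  m_4 = 20*1 - 10 = 10, d_4 = (280 - 10^2)/20 = 180/20 = 9, a_4 = floor((16 + 10)/9) = 2.
  m_5 = 9*2 - 10 = 8, d_5 = (280 - 8^2)/9 = 216/9 = 24, a_5 = floor((16 + 8)/24) = 1.
  m_6 = 24*1 - 8 = 16, d_6 = (280 - 16^2)/24 = 24/24 = 1, a_6 = floor((16 + 16)/1) = 32.
  m_7 = 1*32 - 16 = 16, d_7 = (280 - 16^2)/1 = 24/1 = 24: (m_7, d_7) = (m_1, d_1) = (16, 24), so from here the quotients repeat a_1, ..., a_6; the period length is 6.
Hence the expansion of sqrt(280) is a_0 = 16 followed by the repeating block 1, 2, 1, 2, 1, 32 (period 6).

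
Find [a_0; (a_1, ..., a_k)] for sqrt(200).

Write x_i = (sqrt(200) + m_i)/d_i with (m_0, d_0) = (0, 1). a_0 = floor(sqrt(200)) = 14, since 14^2 = 196 <= 200 < 225 = 15^2.
Iterate m_{i+1} = d_i*a_i - m_i, d_{i+1} = (200 - m_{i+1}^2)/d_i, a_{i+1} = floor((a_0 + m_{i+1})/d_{i+1}):
  m_1 = 1*14 - 0 = 14, d_1 = (200 - 14^2)/1 = 4/1 = 4, a_1 = floor((14 + 14)/4) = 7.
  m_2 = 4*7 - 14 = 14, d_2 = (200 - 14^2)/4 = 4/4 = 1, a_2 = floor((14 + 14)/1) = 28.
  m_3 = 1*28 - 14 = 14, d_3 = (200 - 14^2)/1 = 4/1 = 4: (m_3, d_3) = (m_1, d_1) = (14, 4), so from here the quotients repeat a_1, a_2; the period length is 2.
Hence the expansion of sqrt(200) is a_0 = 14 followed by the repeating block 7, 28 (period 2).

[14; (7, 28)]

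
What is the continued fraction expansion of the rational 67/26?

[2; 1, 1, 2, 1, 3]

Run the Euclidean algorithm on 67 and 26; the successive quotients are the partial quotients a_0, a_1, ... (each step inverts the fractional part left over by the previous one):
  67 = 2*26 + 15, so a_0 = 2.
  26 = 1*15 + 11, so a_1 = 1.
  15 = 1*11 + 4, so a_2 = 1.
  11 = 2*4 + 3, so a_3 = 2.
  4 = 1*3 + 1, so a_4 = 1.
  3 = 3*1 + 0, so a_5 = 3.
The remainder reaches 0 after 6 divisions, so the expansion has 6 partial quotients, read off in order.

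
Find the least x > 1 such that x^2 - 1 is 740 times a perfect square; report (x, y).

(x, y) = (9249, 340)

First expand sqrt(740) as a continued fraction. With x_i = (sqrt(740) + m_i)/d_i and (m_0, d_0) = (0, 1): a_0 = floor(sqrt(740)) = 27, since 27^2 = 729 <= 740 < 784 = 28^2.
Iterate m_{i+1} = d_i*a_i - m_i, d_{i+1} = (740 - m_{i+1}^2)/d_i, a_{i+1} = floor((a_0 + m_{i+1})/d_{i+1}):
  m_1 = 1*27 - 0 = 27, d_1 = (740 - 27^2)/1 = 11/1 = 11, a_1 = floor((27 + 27)/11) = 4.
  m_2 = 11*4 - 27 = 17, d_2 = (740 - 17^2)/11 = 451/11 = 41, a_2 = floor((27 + 17)/41) = 1.
  m_3 = 41*1 - 17 = 24, d_3 = (740 - 24^2)/41 = 164/41 = 4, a_3 = floor((27 + 24)/4) = 12.
  m_4 = 4*12 - 24 = 24, d_4 = (740 - 24^2)/4 = 164/4 = 41, a_4 = floor((27 + 24)/41) = 1.
  m_5 = 41*1 - 24 = 17, d_5 = (740 - 17^2)/41 = 451/41 = 11, a_5 = floor((27 + 17)/11) = 4.
  m_6 = 11*4 - 17 = 27, d_6 = (740 - 27^2)/11 = 11/11 = 1, a_6 = floor((27 + 27)/1) = 54.
  m_7 = 1*54 - 27 = 27, d_7 = (740 - 27^2)/1 = 11/1 = 11: (m_7, d_7) = (m_1, d_1) = (27, 11), so from here the quotients repeat a_1, ..., a_6; the period length is 6.
So sqrt(740) = [27; (4, 1, 12, 1, 4, 54)] with period length k = 6.
k is even, so the fundamental solution of x^2 - 740y^2 = 1 is (p_{k-1}, q_{k-1}) = (p_5, q_5); compute convergents through index 5.
Convergents (p_i = a_i*p_{i-1} + p_{i-2}, q_i = a_i*q_{i-1} + q_{i-2} with p_{-2}=0, p_{-1}=1, q_{-2}=1, q_{-1}=0):
  i=0: a_0=27, p_0 = 27*1 + 0 = 27, q_0 = 27*0 + 1 = 1.
  i=1: a_1=4, p_1 = 4*27 + 1 = 109, q_1 = 4*1 + 0 = 4.
  i=2: a_2=1, p_2 = 1*109 + 27 = 136, q_2 = 1*4 + 1 = 5.
  i=3: a_3=12, p_3 = 12*136 + 109 = 1741, q_3 = 12*5 + 4 = 64.
  i=4: a_4=1, p_4 = 1*1741 + 136 = 1877, q_4 = 1*64 + 5 = 69.
  i=5: a_5=4, p_5 = 4*1877 + 1741 = 9249, q_5 = 4*69 + 64 = 340.
Check: 9249^2 - 740*340^2 = 85544001 - 85544000 = 1, so (x, y) = (9249, 340) solves the equation, and by the theorem it is the least positive solution.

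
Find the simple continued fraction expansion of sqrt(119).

[10; (1, 9, 1, 20)]

Write x_i = (sqrt(119) + m_i)/d_i with (m_0, d_0) = (0, 1). a_0 = floor(sqrt(119)) = 10, since 10^2 = 100 <= 119 < 121 = 11^2.
Iterate m_{i+1} = d_i*a_i - m_i, d_{i+1} = (119 - m_{i+1}^2)/d_i, a_{i+1} = floor((a_0 + m_{i+1})/d_{i+1}):
  m_1 = 1*10 - 0 = 10, d_1 = (119 - 10^2)/1 = 19/1 = 19, a_1 = floor((10 + 10)/19) = 1.
  m_2 = 19*1 - 10 = 9, d_2 = (119 - 9^2)/19 = 38/19 = 2, a_2 = floor((10 + 9)/2) = 9.
  m_3 = 2*9 - 9 = 9, d_3 = (119 - 9^2)/2 = 38/2 = 19, a_3 = floor((10 + 9)/19) = 1.
  m_4 = 19*1 - 9 = 10, d_4 = (119 - 10^2)/19 = 19/19 = 1, a_4 = floor((10 + 10)/1) = 20.
  m_5 = 1*20 - 10 = 10, d_5 = (119 - 10^2)/1 = 19/1 = 19: (m_5, d_5) = (m_1, d_1) = (10, 19), so from here the quotients repeat a_1, ..., a_4; the period length is 4.
Hence the expansion of sqrt(119) is a_0 = 10 followed by the repeating block 1, 9, 1, 20 (period 4).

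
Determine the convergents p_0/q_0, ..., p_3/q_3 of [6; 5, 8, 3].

Using the convergent recurrence p_i = a_i*p_{i-1} + p_{i-2}, q_i = a_i*q_{i-1} + q_{i-2} with p_{-2}=0, p_{-1}=1, q_{-2}=1, q_{-1}=0:
  i=0: a_0=6, p_0 = 6*1 + 0 = 6, q_0 = 6*0 + 1 = 1.
  i=1: a_1=5, p_1 = 5*6 + 1 = 31, q_1 = 5*1 + 0 = 5.
  i=2: a_2=8, p_2 = 8*31 + 6 = 254, q_2 = 8*5 + 1 = 41.
  i=3: a_3=3, p_3 = 3*254 + 31 = 793, q_3 = 3*41 + 5 = 128.

6/1, 31/5, 254/41, 793/128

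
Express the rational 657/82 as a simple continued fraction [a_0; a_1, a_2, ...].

Run the Euclidean algorithm on 657 and 82; the successive quotients are the partial quotients a_0, a_1, ... (each step inverts the fractional part left over by the previous one):
  657 = 8*82 + 1, so a_0 = 8.
  82 = 82*1 + 0, so a_1 = 82.
The remainder reaches 0 after 2 divisions, so the expansion has 2 partial quotients, read off in order.

[8; 82]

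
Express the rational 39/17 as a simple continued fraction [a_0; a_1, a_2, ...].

[2; 3, 2, 2]

Run the Euclidean algorithm on 39 and 17; the successive quotients are the partial quotients a_0, a_1, ... (each step inverts the fractional part left over by the previous one):
  39 = 2*17 + 5, so a_0 = 2.
  17 = 3*5 + 2, so a_1 = 3.
  5 = 2*2 + 1, so a_2 = 2.
  2 = 2*1 + 0, so a_3 = 2.
The remainder reaches 0 after 4 divisions, so the expansion has 4 partial quotients, read off in order.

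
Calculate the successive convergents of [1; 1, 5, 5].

Using the convergent recurrence p_i = a_i*p_{i-1} + p_{i-2}, q_i = a_i*q_{i-1} + q_{i-2} with p_{-2}=0, p_{-1}=1, q_{-2}=1, q_{-1}=0:
  i=0: a_0=1, p_0 = 1*1 + 0 = 1, q_0 = 1*0 + 1 = 1.
  i=1: a_1=1, p_1 = 1*1 + 1 = 2, q_1 = 1*1 + 0 = 1.
  i=2: a_2=5, p_2 = 5*2 + 1 = 11, q_2 = 5*1 + 1 = 6.
  i=3: a_3=5, p_3 = 5*11 + 2 = 57, q_3 = 5*6 + 1 = 31.

1/1, 2/1, 11/6, 57/31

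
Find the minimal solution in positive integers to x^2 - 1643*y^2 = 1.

First expand sqrt(1643) as a continued fraction. With x_i = (sqrt(1643) + m_i)/d_i and (m_0, d_0) = (0, 1): a_0 = floor(sqrt(1643)) = 40, since 40^2 = 1600 <= 1643 < 1681 = 41^2.
Iterate m_{i+1} = d_i*a_i - m_i, d_{i+1} = (1643 - m_{i+1}^2)/d_i, a_{i+1} = floor((a_0 + m_{i+1})/d_{i+1}):
  m_1 = 1*40 - 0 = 40, d_1 = (1643 - 40^2)/1 = 43/1 = 43, a_1 = floor((40 + 40)/43) = 1.
  m_2 = 43*1 - 40 = 3, d_2 = (1643 - 3^2)/43 = 1634/43 = 38, a_2 = floor((40 + 3)/38) = 1.
  m_3 = 38*1 - 3 = 35, d_3 = (1643 - 35^2)/38 = 418/38 = 11, a_3 = floor((40 + 35)/11) = 6.
  m_4 = 11*6 - 35 = 31, d_4 = (1643 - 31^2)/11 = 682/11 = 62, a_4 = floor((40 + 31)/62) = 1.
  m_5 = 62*1 - 31 = 31, d_5 = (1643 - 31^2)/62 = 682/62 = 11, a_5 = floor((40 + 31)/11) = 6.
  m_6 = 11*6 - 31 = 35, d_6 = (1643 - 35^2)/11 = 418/11 = 38, a_6 = floor((40 + 35)/38) = 1.
  m_7 = 38*1 - 35 = 3, d_7 = (1643 - 3^2)/38 = 1634/38 = 43, a_7 = floor((40 + 3)/43) = 1.
  m_8 = 43*1 - 3 = 40, d_8 = (1643 - 40^2)/43 = 43/43 = 1, a_8 = floor((40 + 40)/1) = 80.
  m_9 = 1*80 - 40 = 40, d_9 = (1643 - 40^2)/1 = 43/1 = 43: (m_9, d_9) = (m_1, d_1) = (40, 43), so from here the quotients repeat a_1, ..., a_8; the period length is 8.
So sqrt(1643) = [40; (1, 1, 6, 1, 6, 1, 1, 80)] with period length k = 8.
k is even, so the fundamental solution of x^2 - 1643y^2 = 1 is (p_{k-1}, q_{k-1}) = (p_7, q_7); compute convergents through index 7.
Convergents (p_i = a_i*p_{i-1} + p_{i-2}, q_i = a_i*q_{i-1} + q_{i-2} with p_{-2}=0, p_{-1}=1, q_{-2}=1, q_{-1}=0):
  i=0: a_0=40, p_0 = 40*1 + 0 = 40, q_0 = 40*0 + 1 = 1.
  i=1: a_1=1, p_1 = 1*40 + 1 = 41, q_1 = 1*1 + 0 = 1.
  i=2: a_2=1, p_2 = 1*41 + 40 = 81, q_2 = 1*1 + 1 = 2.
  i=3: a_3=6, p_3 = 6*81 + 41 = 527, q_3 = 6*2 + 1 = 13.
  i=4: a_4=1, p_4 = 1*527 + 81 = 608, q_4 = 1*13 + 2 = 15.
  i=5: a_5=6, p_5 = 6*608 + 527 = 4175, q_5 = 6*15 + 13 = 103.
  i=6: a_6=1, p_6 = 1*4175 + 608 = 4783, q_6 = 1*103 + 15 = 118.
  i=7: a_7=1, p_7 = 1*4783 + 4175 = 8958, q_7 = 1*118 + 103 = 221.
Check: 8958^2 - 1643*221^2 = 80245764 - 80245763 = 1, so (x, y) = (8958, 221) solves the equation, and by the theorem it is the least positive solution.

(x, y) = (8958, 221)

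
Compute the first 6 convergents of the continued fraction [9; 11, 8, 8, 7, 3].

Using the convergent recurrence p_i = a_i*p_{i-1} + p_{i-2}, q_i = a_i*q_{i-1} + q_{i-2} with p_{-2}=0, p_{-1}=1, q_{-2}=1, q_{-1}=0:
  i=0: a_0=9, p_0 = 9*1 + 0 = 9, q_0 = 9*0 + 1 = 1.
  i=1: a_1=11, p_1 = 11*9 + 1 = 100, q_1 = 11*1 + 0 = 11.
  i=2: a_2=8, p_2 = 8*100 + 9 = 809, q_2 = 8*11 + 1 = 89.
  i=3: a_3=8, p_3 = 8*809 + 100 = 6572, q_3 = 8*89 + 11 = 723.
  i=4: a_4=7, p_4 = 7*6572 + 809 = 46813, q_4 = 7*723 + 89 = 5150.
  i=5: a_5=3, p_5 = 3*46813 + 6572 = 147011, q_5 = 3*5150 + 723 = 16173.

9/1, 100/11, 809/89, 6572/723, 46813/5150, 147011/16173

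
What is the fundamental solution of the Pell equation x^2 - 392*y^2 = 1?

First expand sqrt(392) as a continued fraction. With x_i = (sqrt(392) + m_i)/d_i and (m_0, d_0) = (0, 1): a_0 = floor(sqrt(392)) = 19, since 19^2 = 361 <= 392 < 400 = 20^2.
Iterate m_{i+1} = d_i*a_i - m_i, d_{i+1} = (392 - m_{i+1}^2)/d_i, a_{i+1} = floor((a_0 + m_{i+1})/d_{i+1}):
  m_1 = 1*19 - 0 = 19, d_1 = (392 - 19^2)/1 = 31/1 = 31, a_1 = floor((19 + 19)/31) = 1.
  m_2 = 31*1 - 19 = 12, d_2 = (392 - 12^2)/31 = 248/31 = 8, a_2 = floor((19 + 12)/8) = 3.
  m_3 = 8*3 - 12 = 12, d_3 = (392 - 12^2)/8 = 248/8 = 31, a_3 = floor((19 + 12)/31) = 1.
  m_4 = 31*1 - 12 = 19, d_4 = (392 - 19^2)/31 = 31/31 = 1, a_4 = floor((19 + 19)/1) = 38.
  m_5 = 1*38 - 19 = 19, d_5 = (392 - 19^2)/1 = 31/1 = 31: (m_5, d_5) = (m_1, d_1) = (19, 31), so from here the quotients repeat a_1, ..., a_4; the period length is 4.
So sqrt(392) = [19; (1, 3, 1, 38)] with period length k = 4.
k is even, so the fundamental solution of x^2 - 392y^2 = 1 is (p_{k-1}, q_{k-1}) = (p_3, q_3); compute convergents through index 3.
Convergents (p_i = a_i*p_{i-1} + p_{i-2}, q_i = a_i*q_{i-1} + q_{i-2} with p_{-2}=0, p_{-1}=1, q_{-2}=1, q_{-1}=0):
  i=0: a_0=19, p_0 = 19*1 + 0 = 19, q_0 = 19*0 + 1 = 1.
  i=1: a_1=1, p_1 = 1*19 + 1 = 20, q_1 = 1*1 + 0 = 1.
  i=2: a_2=3, p_2 = 3*20 + 19 = 79, q_2 = 3*1 + 1 = 4.
  i=3: a_3=1, p_3 = 1*79 + 20 = 99, q_3 = 1*4 + 1 = 5.
Check: 99^2 - 392*5^2 = 9801 - 9800 = 1, so (x, y) = (99, 5) solves the equation, and by the theorem it is the least positive solution.

(x, y) = (99, 5)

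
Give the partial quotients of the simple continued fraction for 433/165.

Run the Euclidean algorithm on 433 and 165; the successive quotients are the partial quotients a_0, a_1, ... (each step inverts the fractional part left over by the previous one):
  433 = 2*165 + 103, so a_0 = 2.
  165 = 1*103 + 62, so a_1 = 1.
  103 = 1*62 + 41, so a_2 = 1.
  62 = 1*41 + 21, so a_3 = 1.
  41 = 1*21 + 20, so a_4 = 1.
  21 = 1*20 + 1, so a_5 = 1.
  20 = 20*1 + 0, so a_6 = 20.
The remainder reaches 0 after 7 divisions, so the expansion has 7 partial quotients, read off in order.

[2; 1, 1, 1, 1, 1, 20]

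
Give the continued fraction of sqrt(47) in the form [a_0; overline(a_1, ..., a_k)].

Write x_i = (sqrt(47) + m_i)/d_i with (m_0, d_0) = (0, 1). a_0 = floor(sqrt(47)) = 6, since 6^2 = 36 <= 47 < 49 = 7^2.
Iterate m_{i+1} = d_i*a_i - m_i, d_{i+1} = (47 - m_{i+1}^2)/d_i, a_{i+1} = floor((a_0 + m_{i+1})/d_{i+1}):
  m_1 = 1*6 - 0 = 6, d_1 = (47 - 6^2)/1 = 11/1 = 11, a_1 = floor((6 + 6)/11) = 1.
  m_2 = 11*1 - 6 = 5, d_2 = (47 - 5^2)/11 = 22/11 = 2, a_2 = floor((6 + 5)/2) = 5.
  m_3 = 2*5 - 5 = 5, d_3 = (47 - 5^2)/2 = 22/2 = 11, a_3 = floor((6 + 5)/11) = 1.
  m_4 = 11*1 - 5 = 6, d_4 = (47 - 6^2)/11 = 11/11 = 1, a_4 = floor((6 + 6)/1) = 12.
  m_5 = 1*12 - 6 = 6, d_5 = (47 - 6^2)/1 = 11/1 = 11: (m_5, d_5) = (m_1, d_1) = (6, 11), so from here the quotients repeat a_1, ..., a_4; the period length is 4.
Hence the expansion of sqrt(47) is a_0 = 6 followed by the repeating block 1, 5, 1, 12 (period 4).

[6; overline(1, 5, 1, 12)]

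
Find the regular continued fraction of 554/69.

[8; 34, 2]

Run the Euclidean algorithm on 554 and 69; the successive quotients are the partial quotients a_0, a_1, ... (each step inverts the fractional part left over by the previous one):
  554 = 8*69 + 2, so a_0 = 8.
  69 = 34*2 + 1, so a_1 = 34.
  2 = 2*1 + 0, so a_2 = 2.
The remainder reaches 0 after 3 divisions, so the expansion has 3 partial quotients, read off in order.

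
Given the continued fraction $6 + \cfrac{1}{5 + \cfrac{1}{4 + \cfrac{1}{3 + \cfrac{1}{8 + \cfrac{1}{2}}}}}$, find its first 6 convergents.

6/1, 31/5, 130/21, 421/68, 3498/565, 7417/1198

Using the convergent recurrence p_i = a_i*p_{i-1} + p_{i-2}, q_i = a_i*q_{i-1} + q_{i-2} with p_{-2}=0, p_{-1}=1, q_{-2}=1, q_{-1}=0:
  i=0: a_0=6, p_0 = 6*1 + 0 = 6, q_0 = 6*0 + 1 = 1.
  i=1: a_1=5, p_1 = 5*6 + 1 = 31, q_1 = 5*1 + 0 = 5.
  i=2: a_2=4, p_2 = 4*31 + 6 = 130, q_2 = 4*5 + 1 = 21.
  i=3: a_3=3, p_3 = 3*130 + 31 = 421, q_3 = 3*21 + 5 = 68.
  i=4: a_4=8, p_4 = 8*421 + 130 = 3498, q_4 = 8*68 + 21 = 565.
  i=5: a_5=2, p_5 = 2*3498 + 421 = 7417, q_5 = 2*565 + 68 = 1198.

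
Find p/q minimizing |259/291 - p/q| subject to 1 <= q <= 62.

49/55

Expand x = 259/291 as a continued fraction with the Euclidean algorithm:
  259 = 0*291 + 259, so a_0 = 0.
  291 = 1*259 + 32, so a_1 = 1.
  259 = 8*32 + 3, so a_2 = 8.
  32 = 10*3 + 2, so a_3 = 10.
  3 = 1*2 + 1, so a_4 = 1.
  2 = 2*1 + 0, so a_5 = 2.
so x = [0; 1, 8, 10, 1, 2].
Convergents (p_i = a_i*p_{i-1} + p_{i-2}, q_i = a_i*q_{i-1} + q_{i-2} with p_{-2}=0, p_{-1}=1, q_{-2}=1, q_{-1}=0), until the denominator exceeds 62:
  i=0: a_0=0, p_0 = 0*1 + 0 = 0, q_0 = 0*0 + 1 = 1.
  i=1: a_1=1, p_1 = 1*0 + 1 = 1, q_1 = 1*1 + 0 = 1.
  i=2: a_2=8, p_2 = 8*1 + 0 = 8, q_2 = 8*1 + 1 = 9.
  i=3: a_3=10, p_3 = 10*8 + 1 = 81, q_3 = 10*9 + 1 = 91.
q_3 = 91 > 62, so the last convergent with denominator <= 62 is p_2/q_2 = 8/9.
The closest fraction with denominator <= 62 is either p_2/q_2 or the intermediate fraction (k*p_2 + p_1)/(k*q_2 + q_1) with the largest k >= 1 whose denominator stays <= 62; these approach x as k grows, and every other convergent or intermediate fraction in range is farther away.
Largest k: floor((62 - q_1)/q_2) = floor((62 - 1)/9) = 6.
That gives (6*8 + 1)/(6*9 + 1) = 49/55.
Compare the errors: |x - 8/9| = |259*9 - 8*291|/(291*9) = 3/2619, and |x - 49/55| = |259*55 - 49*291|/(291*55) = 14/16005.
Cross-multiplying, 14*2619 = 36666 < 48015 = 3*16005, so 14/16005 is smaller: the intermediate fraction 49/55 is closer to x than 8/9.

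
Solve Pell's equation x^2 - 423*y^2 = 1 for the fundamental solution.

(x, y) = (4607, 224)

First expand sqrt(423) as a continued fraction. With x_i = (sqrt(423) + m_i)/d_i and (m_0, d_0) = (0, 1): a_0 = floor(sqrt(423)) = 20, since 20^2 = 400 <= 423 < 441 = 21^2.
Iterate m_{i+1} = d_i*a_i - m_i, d_{i+1} = (423 - m_{i+1}^2)/d_i, a_{i+1} = floor((a_0 + m_{i+1})/d_{i+1}):
  m_1 = 1*20 - 0 = 20, d_1 = (423 - 20^2)/1 = 23/1 = 23, a_1 = floor((20 + 20)/23) = 1.
  m_2 = 23*1 - 20 = 3, d_2 = (423 - 3^2)/23 = 414/23 = 18, a_2 = floor((20 + 3)/18) = 1.
  m_3 = 18*1 - 3 = 15, d_3 = (423 - 15^2)/18 = 198/18 = 11, a_3 = floor((20 + 15)/11) = 3.
  m_4 = 11*3 - 15 = 18, d_4 = (423 - 18^2)/11 = 99/11 = 9, a_4 = floor((20 + 18)/9) = 4.
  m_5 = 9*4 - 18 = 18, d_5 = (423 - 18^2)/9 = 99/9 = 11, a_5 = floor((20 + 18)/11) = 3.
  m_6 = 11*3 - 18 = 15, d_6 = (423 - 15^2)/11 = 198/11 = 18, a_6 = floor((20 + 15)/18) = 1.
  m_7 = 18*1 - 15 = 3, d_7 = (423 - 3^2)/18 = 414/18 = 23, a_7 = floor((20 + 3)/23) = 1.
  m_8 = 23*1 - 3 = 20, d_8 = (423 - 20^2)/23 = 23/23 = 1, a_8 = floor((20 + 20)/1) = 40.
  m_9 = 1*40 - 20 = 20, d_9 = (423 - 20^2)/1 = 23/1 = 23: (m_9, d_9) = (m_1, d_1) = (20, 23), so from here the quotients repeat a_1, ..., a_8; the period length is 8.
So sqrt(423) = [20; (1, 1, 3, 4, 3, 1, 1, 40)] with period length k = 8.
k is even, so the fundamental solution of x^2 - 423y^2 = 1 is (p_{k-1}, q_{k-1}) = (p_7, q_7); compute convergents through index 7.
Convergents (p_i = a_i*p_{i-1} + p_{i-2}, q_i = a_i*q_{i-1} + q_{i-2} with p_{-2}=0, p_{-1}=1, q_{-2}=1, q_{-1}=0):
  i=0: a_0=20, p_0 = 20*1 + 0 = 20, q_0 = 20*0 + 1 = 1.
  i=1: a_1=1, p_1 = 1*20 + 1 = 21, q_1 = 1*1 + 0 = 1.
  i=2: a_2=1, p_2 = 1*21 + 20 = 41, q_2 = 1*1 + 1 = 2.
  i=3: a_3=3, p_3 = 3*41 + 21 = 144, q_3 = 3*2 + 1 = 7.
  i=4: a_4=4, p_4 = 4*144 + 41 = 617, q_4 = 4*7 + 2 = 30.
  i=5: a_5=3, p_5 = 3*617 + 144 = 1995, q_5 = 3*30 + 7 = 97.
  i=6: a_6=1, p_6 = 1*1995 + 617 = 2612, q_6 = 1*97 + 30 = 127.
  i=7: a_7=1, p_7 = 1*2612 + 1995 = 4607, q_7 = 1*127 + 97 = 224.
Check: 4607^2 - 423*224^2 = 21224449 - 21224448 = 1, so (x, y) = (4607, 224) solves the equation, and by the theorem it is the least positive solution.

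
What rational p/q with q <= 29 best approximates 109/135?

21/26

Expand x = 109/135 as a continued fraction with the Euclidean algorithm:
  109 = 0*135 + 109, so a_0 = 0.
  135 = 1*109 + 26, so a_1 = 1.
  109 = 4*26 + 5, so a_2 = 4.
  26 = 5*5 + 1, so a_3 = 5.
  5 = 5*1 + 0, so a_4 = 5.
so x = [0; 1, 4, 5, 5].
Convergents (p_i = a_i*p_{i-1} + p_{i-2}, q_i = a_i*q_{i-1} + q_{i-2} with p_{-2}=0, p_{-1}=1, q_{-2}=1, q_{-1}=0), until the denominator exceeds 29:
  i=0: a_0=0, p_0 = 0*1 + 0 = 0, q_0 = 0*0 + 1 = 1.
  i=1: a_1=1, p_1 = 1*0 + 1 = 1, q_1 = 1*1 + 0 = 1.
  i=2: a_2=4, p_2 = 4*1 + 0 = 4, q_2 = 4*1 + 1 = 5.
  i=3: a_3=5, p_3 = 5*4 + 1 = 21, q_3 = 5*5 + 1 = 26.
  i=4: a_4=5, p_4 = 5*21 + 4 = 109, q_4 = 5*26 + 5 = 135.
q_4 = 135 > 29, so the last convergent with denominator <= 29 is p_3/q_3 = 21/26.
The closest fraction with denominator <= 29 is either p_3/q_3 or the intermediate fraction (k*p_3 + p_2)/(k*q_3 + q_2) with the largest k >= 1 whose denominator stays <= 29; these approach x as k grows, and every other convergent or intermediate fraction in range is farther away.
Largest k: floor((29 - q_2)/q_3) = floor((29 - 5)/26) = 0.
Since k = 0, no intermediate fraction beyond p_3/q_3 has denominator <= 29, so the convergent 21/26 is the closest (its error is |109*26 - 21*135|/(135*26) = 1/3510).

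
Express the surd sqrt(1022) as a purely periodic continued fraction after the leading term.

Write x_i = (sqrt(1022) + m_i)/d_i with (m_0, d_0) = (0, 1). a_0 = floor(sqrt(1022)) = 31, since 31^2 = 961 <= 1022 < 1024 = 32^2.
Iterate m_{i+1} = d_i*a_i - m_i, d_{i+1} = (1022 - m_{i+1}^2)/d_i, a_{i+1} = floor((a_0 + m_{i+1})/d_{i+1}):
  m_1 = 1*31 - 0 = 31, d_1 = (1022 - 31^2)/1 = 61/1 = 61, a_1 = floor((31 + 31)/61) = 1.
  m_2 = 61*1 - 31 = 30, d_2 = (1022 - 30^2)/61 = 122/61 = 2, a_2 = floor((31 + 30)/2) = 30.
  m_3 = 2*30 - 30 = 30, d_3 = (1022 - 30^2)/2 = 122/2 = 61, a_3 = floor((31 + 30)/61) = 1.
  m_4 = 61*1 - 30 = 31, d_4 = (1022 - 31^2)/61 = 61/61 = 1, a_4 = floor((31 + 31)/1) = 62.
  m_5 = 1*62 - 31 = 31, d_5 = (1022 - 31^2)/1 = 61/1 = 61: (m_5, d_5) = (m_1, d_1) = (31, 61), so from here the quotients repeat a_1, ..., a_4; the period length is 4.
Hence the expansion of sqrt(1022) is a_0 = 31 followed by the repeating block 1, 30, 1, 62 (period 4).

[31; (1, 30, 1, 62)]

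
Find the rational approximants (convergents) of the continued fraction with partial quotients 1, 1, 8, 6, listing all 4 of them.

1/1, 2/1, 17/9, 104/55

Using the convergent recurrence p_i = a_i*p_{i-1} + p_{i-2}, q_i = a_i*q_{i-1} + q_{i-2} with p_{-2}=0, p_{-1}=1, q_{-2}=1, q_{-1}=0:
  i=0: a_0=1, p_0 = 1*1 + 0 = 1, q_0 = 1*0 + 1 = 1.
  i=1: a_1=1, p_1 = 1*1 + 1 = 2, q_1 = 1*1 + 0 = 1.
  i=2: a_2=8, p_2 = 8*2 + 1 = 17, q_2 = 8*1 + 1 = 9.
  i=3: a_3=6, p_3 = 6*17 + 2 = 104, q_3 = 6*9 + 1 = 55.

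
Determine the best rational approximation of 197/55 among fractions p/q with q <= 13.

43/12

Expand x = 197/55 as a continued fraction with the Euclidean algorithm:
  197 = 3*55 + 32, so a_0 = 3.
  55 = 1*32 + 23, so a_1 = 1.
  32 = 1*23 + 9, so a_2 = 1.
  23 = 2*9 + 5, so a_3 = 2.
  9 = 1*5 + 4, so a_4 = 1.
  5 = 1*4 + 1, so a_5 = 1.
  4 = 4*1 + 0, so a_6 = 4.
so x = [3; 1, 1, 2, 1, 1, 4].
Convergents (p_i = a_i*p_{i-1} + p_{i-2}, q_i = a_i*q_{i-1} + q_{i-2} with p_{-2}=0, p_{-1}=1, q_{-2}=1, q_{-1}=0), until the denominator exceeds 13:
  i=0: a_0=3, p_0 = 3*1 + 0 = 3, q_0 = 3*0 + 1 = 1.
  i=1: a_1=1, p_1 = 1*3 + 1 = 4, q_1 = 1*1 + 0 = 1.
  i=2: a_2=1, p_2 = 1*4 + 3 = 7, q_2 = 1*1 + 1 = 2.
  i=3: a_3=2, p_3 = 2*7 + 4 = 18, q_3 = 2*2 + 1 = 5.
  i=4: a_4=1, p_4 = 1*18 + 7 = 25, q_4 = 1*5 + 2 = 7.
  i=5: a_5=1, p_5 = 1*25 + 18 = 43, q_5 = 1*7 + 5 = 12.
  i=6: a_6=4, p_6 = 4*43 + 25 = 197, q_6 = 4*12 + 7 = 55.
q_6 = 55 > 13, so the last convergent with denominator <= 13 is p_5/q_5 = 43/12.
The closest fraction with denominator <= 13 is either p_5/q_5 or the intermediate fraction (k*p_5 + p_4)/(k*q_5 + q_4) with the largest k >= 1 whose denominator stays <= 13; these approach x as k grows, and every other convergent or intermediate fraction in range is farther away.
Largest k: floor((13 - q_4)/q_5) = floor((13 - 7)/12) = 0.
Since k = 0, no intermediate fraction beyond p_5/q_5 has denominator <= 13, so the convergent 43/12 is the closest (its error is |197*12 - 43*55|/(55*12) = 1/660).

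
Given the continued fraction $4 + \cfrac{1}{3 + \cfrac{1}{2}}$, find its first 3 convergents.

4/1, 13/3, 30/7

Using the convergent recurrence p_i = a_i*p_{i-1} + p_{i-2}, q_i = a_i*q_{i-1} + q_{i-2} with p_{-2}=0, p_{-1}=1, q_{-2}=1, q_{-1}=0:
  i=0: a_0=4, p_0 = 4*1 + 0 = 4, q_0 = 4*0 + 1 = 1.
  i=1: a_1=3, p_1 = 3*4 + 1 = 13, q_1 = 3*1 + 0 = 3.
  i=2: a_2=2, p_2 = 2*13 + 4 = 30, q_2 = 2*3 + 1 = 7.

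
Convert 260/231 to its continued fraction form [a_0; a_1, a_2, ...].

Run the Euclidean algorithm on 260 and 231; the successive quotients are the partial quotients a_0, a_1, ... (each step inverts the fractional part left over by the previous one):
  260 = 1*231 + 29, so a_0 = 1.
  231 = 7*29 + 28, so a_1 = 7.
  29 = 1*28 + 1, so a_2 = 1.
  28 = 28*1 + 0, so a_3 = 28.
The remainder reaches 0 after 4 divisions, so the expansion has 4 partial quotients, read off in order.

[1; 7, 1, 28]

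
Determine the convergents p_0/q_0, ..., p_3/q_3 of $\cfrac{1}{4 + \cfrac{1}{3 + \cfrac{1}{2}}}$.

0/1, 1/4, 3/13, 7/30

Using the convergent recurrence p_i = a_i*p_{i-1} + p_{i-2}, q_i = a_i*q_{i-1} + q_{i-2} with p_{-2}=0, p_{-1}=1, q_{-2}=1, q_{-1}=0:
  i=0: a_0=0, p_0 = 0*1 + 0 = 0, q_0 = 0*0 + 1 = 1.
  i=1: a_1=4, p_1 = 4*0 + 1 = 1, q_1 = 4*1 + 0 = 4.
  i=2: a_2=3, p_2 = 3*1 + 0 = 3, q_2 = 3*4 + 1 = 13.
  i=3: a_3=2, p_3 = 2*3 + 1 = 7, q_3 = 2*13 + 4 = 30.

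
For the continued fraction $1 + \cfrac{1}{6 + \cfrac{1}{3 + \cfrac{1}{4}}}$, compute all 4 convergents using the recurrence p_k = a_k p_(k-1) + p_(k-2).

Using the convergent recurrence p_i = a_i*p_{i-1} + p_{i-2}, q_i = a_i*q_{i-1} + q_{i-2} with p_{-2}=0, p_{-1}=1, q_{-2}=1, q_{-1}=0:
  i=0: a_0=1, p_0 = 1*1 + 0 = 1, q_0 = 1*0 + 1 = 1.
  i=1: a_1=6, p_1 = 6*1 + 1 = 7, q_1 = 6*1 + 0 = 6.
  i=2: a_2=3, p_2 = 3*7 + 1 = 22, q_2 = 3*6 + 1 = 19.
  i=3: a_3=4, p_3 = 4*22 + 7 = 95, q_3 = 4*19 + 6 = 82.

1/1, 7/6, 22/19, 95/82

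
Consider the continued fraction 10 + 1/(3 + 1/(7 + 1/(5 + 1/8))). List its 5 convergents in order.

Using the convergent recurrence p_i = a_i*p_{i-1} + p_{i-2}, q_i = a_i*q_{i-1} + q_{i-2} with p_{-2}=0, p_{-1}=1, q_{-2}=1, q_{-1}=0:
  i=0: a_0=10, p_0 = 10*1 + 0 = 10, q_0 = 10*0 + 1 = 1.
  i=1: a_1=3, p_1 = 3*10 + 1 = 31, q_1 = 3*1 + 0 = 3.
  i=2: a_2=7, p_2 = 7*31 + 10 = 227, q_2 = 7*3 + 1 = 22.
  i=3: a_3=5, p_3 = 5*227 + 31 = 1166, q_3 = 5*22 + 3 = 113.
  i=4: a_4=8, p_4 = 8*1166 + 227 = 9555, q_4 = 8*113 + 22 = 926.

10/1, 31/3, 227/22, 1166/113, 9555/926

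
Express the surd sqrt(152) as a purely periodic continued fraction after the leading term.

Write x_i = (sqrt(152) + m_i)/d_i with (m_0, d_0) = (0, 1). a_0 = floor(sqrt(152)) = 12, since 12^2 = 144 <= 152 < 169 = 13^2.
Iterate m_{i+1} = d_i*a_i - m_i, d_{i+1} = (152 - m_{i+1}^2)/d_i, a_{i+1} = floor((a_0 + m_{i+1})/d_{i+1}):
  m_1 = 1*12 - 0 = 12, d_1 = (152 - 12^2)/1 = 8/1 = 8, a_1 = floor((12 + 12)/8) = 3.
  m_2 = 8*3 - 12 = 12, d_2 = (152 - 12^2)/8 = 8/8 = 1, a_2 = floor((12 + 12)/1) = 24.
  m_3 = 1*24 - 12 = 12, d_3 = (152 - 12^2)/1 = 8/1 = 8: (m_3, d_3) = (m_1, d_1) = (12, 8), so from here the quotients repeat a_1, a_2; the period length is 2.
Hence the expansion of sqrt(152) is a_0 = 12 followed by the repeating block 3, 24 (period 2).

[12; (3, 24)]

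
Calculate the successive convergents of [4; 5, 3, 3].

4/1, 21/5, 67/16, 222/53

Using the convergent recurrence p_i = a_i*p_{i-1} + p_{i-2}, q_i = a_i*q_{i-1} + q_{i-2} with p_{-2}=0, p_{-1}=1, q_{-2}=1, q_{-1}=0:
  i=0: a_0=4, p_0 = 4*1 + 0 = 4, q_0 = 4*0 + 1 = 1.
  i=1: a_1=5, p_1 = 5*4 + 1 = 21, q_1 = 5*1 + 0 = 5.
  i=2: a_2=3, p_2 = 3*21 + 4 = 67, q_2 = 3*5 + 1 = 16.
  i=3: a_3=3, p_3 = 3*67 + 21 = 222, q_3 = 3*16 + 5 = 53.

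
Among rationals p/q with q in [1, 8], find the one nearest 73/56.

9/7

Expand x = 73/56 as a continued fraction with the Euclidean algorithm:
  73 = 1*56 + 17, so a_0 = 1.
  56 = 3*17 + 5, so a_1 = 3.
  17 = 3*5 + 2, so a_2 = 3.
  5 = 2*2 + 1, so a_3 = 2.
  2 = 2*1 + 0, so a_4 = 2.
so x = [1; 3, 3, 2, 2].
Convergents (p_i = a_i*p_{i-1} + p_{i-2}, q_i = a_i*q_{i-1} + q_{i-2} with p_{-2}=0, p_{-1}=1, q_{-2}=1, q_{-1}=0), until the denominator exceeds 8:
  i=0: a_0=1, p_0 = 1*1 + 0 = 1, q_0 = 1*0 + 1 = 1.
  i=1: a_1=3, p_1 = 3*1 + 1 = 4, q_1 = 3*1 + 0 = 3.
  i=2: a_2=3, p_2 = 3*4 + 1 = 13, q_2 = 3*3 + 1 = 10.
q_2 = 10 > 8, so the last convergent with denominator <= 8 is p_1/q_1 = 4/3.
The closest fraction with denominator <= 8 is either p_1/q_1 or the intermediate fraction (k*p_1 + p_0)/(k*q_1 + q_0) with the largest k >= 1 whose denominator stays <= 8; these approach x as k grows, and every other convergent or intermediate fraction in range is farther away.
Largest k: floor((8 - q_0)/q_1) = floor((8 - 1)/3) = 2.
That gives (2*4 + 1)/(2*3 + 1) = 9/7.
Compare the errors: |x - 4/3| = |73*3 - 4*56|/(56*3) = 5/168, and |x - 9/7| = |73*7 - 9*56|/(56*7) = 7/392.
Cross-multiplying, 7*168 = 1176 < 1960 = 5*392, so 7/392 is smaller: the intermediate fraction 9/7 is closer to x than 4/3.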